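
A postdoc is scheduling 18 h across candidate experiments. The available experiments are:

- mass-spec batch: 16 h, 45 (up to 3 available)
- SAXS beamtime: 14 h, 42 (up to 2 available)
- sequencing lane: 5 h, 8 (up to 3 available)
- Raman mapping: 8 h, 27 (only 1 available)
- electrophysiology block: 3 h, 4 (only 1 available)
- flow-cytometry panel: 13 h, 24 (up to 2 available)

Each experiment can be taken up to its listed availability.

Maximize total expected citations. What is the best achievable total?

A density-first pass picks 2×sequencing lane + Raman mapping — 43 at 18 h.
Dropping 2×sequencing lane and Raman mapping frees 18 h; slotting in SAXS beamtime + electrophysiology block (17 h) lifts the total to 46 at 17 h.
That's the maximum — no swap from here does better than 46.

46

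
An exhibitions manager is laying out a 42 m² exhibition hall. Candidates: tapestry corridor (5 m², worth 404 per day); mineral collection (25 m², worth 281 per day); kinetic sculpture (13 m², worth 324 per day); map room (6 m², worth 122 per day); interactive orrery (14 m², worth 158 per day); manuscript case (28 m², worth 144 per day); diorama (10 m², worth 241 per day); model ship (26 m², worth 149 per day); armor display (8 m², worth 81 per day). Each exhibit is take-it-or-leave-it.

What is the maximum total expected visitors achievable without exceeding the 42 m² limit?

Density check — tapestry corridor 80.80, kinetic sculpture 24.92, diorama 24.10 are the best per m².
Best packing: tapestry corridor + kinetic sculpture + map room + diorama + armor display — 42 m², 1172 total.
Next best is tapestry corridor + kinetic sculpture + interactive orrery + diorama at 1127 (42 m²) — short by 45.

1172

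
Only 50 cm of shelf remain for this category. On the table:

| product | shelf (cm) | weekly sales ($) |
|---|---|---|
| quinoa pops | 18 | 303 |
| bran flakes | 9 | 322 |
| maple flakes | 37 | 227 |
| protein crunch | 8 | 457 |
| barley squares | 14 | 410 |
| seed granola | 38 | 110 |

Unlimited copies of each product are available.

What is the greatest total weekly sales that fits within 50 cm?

2742

Taking 6×protein crunch: 48 cm used, 2742 in weekly sales.
That's the maximum — no swap from here does better than 2742.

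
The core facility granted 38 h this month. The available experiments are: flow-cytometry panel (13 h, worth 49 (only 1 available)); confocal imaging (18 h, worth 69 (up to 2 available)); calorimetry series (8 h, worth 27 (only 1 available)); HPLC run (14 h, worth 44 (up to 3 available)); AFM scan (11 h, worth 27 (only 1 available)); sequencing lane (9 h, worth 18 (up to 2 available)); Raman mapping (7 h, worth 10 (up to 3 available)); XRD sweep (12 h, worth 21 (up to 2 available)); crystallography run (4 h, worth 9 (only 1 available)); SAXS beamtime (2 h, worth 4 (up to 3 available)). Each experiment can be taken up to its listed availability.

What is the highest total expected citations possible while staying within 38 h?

The ratio ordering already packs tightly: 2×confocal imaging + SAXS beamtime, 38 h, 142.
That's the maximum — no swap from here does better than 142.

142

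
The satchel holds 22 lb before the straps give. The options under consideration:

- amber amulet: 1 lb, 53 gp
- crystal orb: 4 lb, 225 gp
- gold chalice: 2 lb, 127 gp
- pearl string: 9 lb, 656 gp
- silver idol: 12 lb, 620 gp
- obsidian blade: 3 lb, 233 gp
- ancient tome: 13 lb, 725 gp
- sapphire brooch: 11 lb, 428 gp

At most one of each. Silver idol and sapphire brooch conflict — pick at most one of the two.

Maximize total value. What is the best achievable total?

Greedy by ratio would take amber amulet + crystal orb + gold chalice + pearl string + obsidian blade: 19 lb used, total 1294.
Reworking the packing: pearl string + ancient tome uses 22 lb and improves the total to 1381.

1381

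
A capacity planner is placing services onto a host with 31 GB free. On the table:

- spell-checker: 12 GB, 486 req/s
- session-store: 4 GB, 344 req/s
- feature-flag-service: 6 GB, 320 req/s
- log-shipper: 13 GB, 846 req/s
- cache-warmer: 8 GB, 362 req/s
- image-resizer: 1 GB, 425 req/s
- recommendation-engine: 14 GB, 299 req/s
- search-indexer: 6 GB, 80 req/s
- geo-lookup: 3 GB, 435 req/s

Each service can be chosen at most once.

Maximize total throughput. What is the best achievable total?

Density check — image-resizer 425.00, geo-lookup 145.00, session-store 86.00, log-shipper 65.08 are the best per GB.
Filling by ratio: session-store + feature-flag-service + log-shipper + image-resizer + geo-lookup for 2370, with 4 GB left unused.
The 6 GB tied up in feature-flag-service is better spent on cache-warmer — total rises to 2412 (29 GB).

2412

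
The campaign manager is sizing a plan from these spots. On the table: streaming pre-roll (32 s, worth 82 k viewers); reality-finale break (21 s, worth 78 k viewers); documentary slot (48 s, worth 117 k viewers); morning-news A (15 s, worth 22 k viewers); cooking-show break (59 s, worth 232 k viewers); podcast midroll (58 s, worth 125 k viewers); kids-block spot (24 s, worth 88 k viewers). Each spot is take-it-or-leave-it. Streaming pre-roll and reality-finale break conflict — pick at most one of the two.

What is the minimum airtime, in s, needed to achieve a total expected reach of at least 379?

104

Need the lightest bundle worth ≥ 379.
reality-finale break + cooking-show break + kids-block spot reaches 398 using 104 s.
No combination under 104 s hits 379.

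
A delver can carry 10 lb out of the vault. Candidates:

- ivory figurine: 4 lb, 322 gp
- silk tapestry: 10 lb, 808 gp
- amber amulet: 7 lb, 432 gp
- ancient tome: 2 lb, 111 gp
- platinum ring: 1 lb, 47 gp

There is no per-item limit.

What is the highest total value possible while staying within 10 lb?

Density check — silk tapestry 80.80, ivory figurine 80.50, amber amulet 61.71, ancient tome 55.50 are the best per lb.
Best packing: silk tapestry — 10 lb, 808 total.
That's the maximum — no swap from here does better than 808.

808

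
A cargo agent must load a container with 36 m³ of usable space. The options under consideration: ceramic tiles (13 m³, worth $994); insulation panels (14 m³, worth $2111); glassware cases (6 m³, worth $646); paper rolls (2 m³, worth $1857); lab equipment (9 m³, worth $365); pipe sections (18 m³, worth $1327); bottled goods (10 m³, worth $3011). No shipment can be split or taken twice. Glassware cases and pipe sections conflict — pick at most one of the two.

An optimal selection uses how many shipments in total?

4

Optimal total is 7625.
insulation panels + glassware cases + paper rolls + bottled goods hits 7625 at 32 m³.
Every optimal selection uses 4 shipments.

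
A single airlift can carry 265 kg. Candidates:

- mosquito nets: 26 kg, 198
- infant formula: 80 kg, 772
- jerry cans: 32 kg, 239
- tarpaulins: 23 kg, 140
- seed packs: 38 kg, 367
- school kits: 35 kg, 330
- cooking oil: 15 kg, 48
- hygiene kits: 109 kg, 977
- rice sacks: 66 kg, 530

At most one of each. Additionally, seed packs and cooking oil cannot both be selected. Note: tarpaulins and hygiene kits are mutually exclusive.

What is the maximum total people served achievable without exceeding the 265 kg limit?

2446

Density check — seed packs 9.66, infant formula 9.65, school kits 9.43, hygiene kits 8.96 are the best per kg.
Best packing: infant formula + seed packs + school kits + hygiene kits — 262 kg, 2446 total.
That's the maximum — no feasible swap from here does better than 2446.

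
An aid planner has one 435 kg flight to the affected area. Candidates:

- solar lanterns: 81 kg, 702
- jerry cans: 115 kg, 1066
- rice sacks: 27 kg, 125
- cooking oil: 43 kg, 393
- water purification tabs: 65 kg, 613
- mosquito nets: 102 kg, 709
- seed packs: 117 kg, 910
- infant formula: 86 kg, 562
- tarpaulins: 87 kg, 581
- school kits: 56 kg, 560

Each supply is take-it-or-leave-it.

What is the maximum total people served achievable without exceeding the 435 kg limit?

3851

A density-first pass picks solar lanterns + jerry cans + rice sacks + cooking oil + water purification tabs + school kits — 3459 at 387 kg.
The 70 kg tied up in rice sacks and cooking oil is better spent on seed packs — total rises to 3851 (434 kg).
Next best is solar lanterns + jerry cans + cooking oil + water purification tabs + seed packs at 3684 (421 kg) — short by 167.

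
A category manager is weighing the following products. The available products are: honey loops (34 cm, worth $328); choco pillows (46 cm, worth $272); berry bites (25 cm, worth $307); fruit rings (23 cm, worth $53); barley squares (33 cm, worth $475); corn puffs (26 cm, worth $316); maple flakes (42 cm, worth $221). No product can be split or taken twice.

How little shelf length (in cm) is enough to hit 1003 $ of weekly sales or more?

84

Look for the lowest-shelf combination reaching 1003.
berry bites + barley squares + corn puffs: 1098 weekly sales at 84 cm.
Below 84 cm the best achievable stays under 1003.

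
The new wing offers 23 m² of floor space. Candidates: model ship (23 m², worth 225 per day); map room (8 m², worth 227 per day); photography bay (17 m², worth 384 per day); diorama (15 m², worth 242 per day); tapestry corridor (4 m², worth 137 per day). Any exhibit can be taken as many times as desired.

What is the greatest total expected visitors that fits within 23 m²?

By expected visitors per m²: tapestry corridor 34.25, map room 28.38, photography bay 22.59, diorama 16.13 lead.
The ratio ordering already packs tightly: 5×tapestry corridor, 20 m², 685.
The spare 3 m² is too small for any remaining exhibit, and no exchange beats 685.

685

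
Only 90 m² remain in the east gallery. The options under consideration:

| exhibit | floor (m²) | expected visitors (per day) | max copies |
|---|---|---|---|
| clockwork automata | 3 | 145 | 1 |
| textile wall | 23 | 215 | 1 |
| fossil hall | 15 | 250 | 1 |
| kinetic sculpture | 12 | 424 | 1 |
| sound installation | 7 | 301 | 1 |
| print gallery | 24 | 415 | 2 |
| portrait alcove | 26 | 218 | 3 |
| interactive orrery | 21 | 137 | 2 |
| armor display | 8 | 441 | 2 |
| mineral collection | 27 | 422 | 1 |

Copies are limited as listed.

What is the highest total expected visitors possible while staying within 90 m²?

Greedy by ratio would take clockwork automata + kinetic sculpture + sound installation + 2×print gallery + 2×armor display: 86 m² used, total 2582.
Replace print gallery with mineral collection: the trade gains 7 net, giving 2589 at 89 m².

2589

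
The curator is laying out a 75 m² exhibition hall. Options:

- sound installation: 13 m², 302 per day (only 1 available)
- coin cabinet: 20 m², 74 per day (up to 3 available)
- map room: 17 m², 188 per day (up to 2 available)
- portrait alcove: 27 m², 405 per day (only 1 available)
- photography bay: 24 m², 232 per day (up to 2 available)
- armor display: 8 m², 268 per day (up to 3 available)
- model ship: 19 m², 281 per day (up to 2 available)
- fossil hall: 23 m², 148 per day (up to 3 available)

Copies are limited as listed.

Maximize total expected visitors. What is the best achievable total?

1668

The ratio heuristic lands on sound installation + portrait alcove + 3×armor display (1511) but leaves 11 m² idle.
Replace portrait alcove with 2×model ship: the trade gains 157 net, giving 1668 at 75 m².
That's the maximum — no swap from here does better than 1668.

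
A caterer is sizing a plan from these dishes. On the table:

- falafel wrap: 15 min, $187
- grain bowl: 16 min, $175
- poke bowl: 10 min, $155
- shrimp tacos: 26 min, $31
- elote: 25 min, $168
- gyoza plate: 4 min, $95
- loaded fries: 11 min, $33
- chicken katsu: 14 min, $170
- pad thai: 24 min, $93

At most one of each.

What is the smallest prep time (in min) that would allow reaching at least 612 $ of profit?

Look for the lowest-prep combination reaching 612.
Taking falafel wrap + grain bowl + poke bowl + gyoza plate gives 612 (≥ 612) for 45 min.
Any bundle with less than 45 min falls short of 612.

45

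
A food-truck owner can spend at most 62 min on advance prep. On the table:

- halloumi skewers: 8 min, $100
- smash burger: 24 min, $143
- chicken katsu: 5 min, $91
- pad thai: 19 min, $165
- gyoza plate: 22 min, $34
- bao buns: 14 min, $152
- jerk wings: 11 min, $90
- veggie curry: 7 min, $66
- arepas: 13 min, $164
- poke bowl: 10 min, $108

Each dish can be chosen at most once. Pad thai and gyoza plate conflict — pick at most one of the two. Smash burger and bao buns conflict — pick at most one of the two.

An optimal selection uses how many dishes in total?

The maximum profit within 62 min is 705.
For example halloumi skewers + chicken katsu + bao buns + jerk wings + arepas + poke bowl achieves it, using 61 min.
Any selection reaching 705 contains exactly 6 dishes.

6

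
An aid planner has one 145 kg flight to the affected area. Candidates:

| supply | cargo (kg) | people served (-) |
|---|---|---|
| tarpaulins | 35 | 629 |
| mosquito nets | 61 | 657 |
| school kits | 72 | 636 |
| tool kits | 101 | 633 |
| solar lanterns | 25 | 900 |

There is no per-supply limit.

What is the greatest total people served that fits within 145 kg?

4500

Density check — solar lanterns 36.00, tarpaulins 17.97, mosquito nets 10.77, school kits 8.83 are the best per kg.
The ratio ordering already packs tightly: 5×solar lanterns, 125 kg, 4500.
No other feasible combination exceeds 4500.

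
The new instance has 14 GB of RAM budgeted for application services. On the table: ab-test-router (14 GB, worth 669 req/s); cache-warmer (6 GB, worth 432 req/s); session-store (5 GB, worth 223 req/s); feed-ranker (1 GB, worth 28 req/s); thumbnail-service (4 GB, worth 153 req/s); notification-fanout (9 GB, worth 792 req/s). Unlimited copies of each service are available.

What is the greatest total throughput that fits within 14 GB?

Taking session-store + notification-fanout: 14 GB used, 1015 in throughput.

1015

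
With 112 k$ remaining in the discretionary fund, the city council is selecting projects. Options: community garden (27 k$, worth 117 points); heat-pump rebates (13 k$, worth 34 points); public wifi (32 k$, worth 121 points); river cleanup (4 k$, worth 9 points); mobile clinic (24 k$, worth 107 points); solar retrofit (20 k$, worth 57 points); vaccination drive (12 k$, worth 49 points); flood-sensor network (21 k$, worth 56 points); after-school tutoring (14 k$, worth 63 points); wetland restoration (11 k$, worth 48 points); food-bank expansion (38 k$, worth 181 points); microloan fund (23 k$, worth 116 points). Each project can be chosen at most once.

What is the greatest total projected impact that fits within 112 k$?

Filling by ratio: mobile clinic + after-school tutoring + wetland restoration + food-bank expansion + microloan fund for 515, with 2 k$ left unused.
Replace after-school tutoring and wetland restoration with community garden: the trade gains 6 net, giving 521 at 112 k$.

521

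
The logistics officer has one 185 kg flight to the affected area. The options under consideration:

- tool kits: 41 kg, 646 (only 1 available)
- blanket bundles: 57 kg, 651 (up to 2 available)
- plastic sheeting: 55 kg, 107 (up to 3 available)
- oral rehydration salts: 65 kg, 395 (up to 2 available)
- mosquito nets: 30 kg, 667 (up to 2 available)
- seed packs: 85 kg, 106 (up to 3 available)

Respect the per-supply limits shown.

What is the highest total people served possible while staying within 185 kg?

2636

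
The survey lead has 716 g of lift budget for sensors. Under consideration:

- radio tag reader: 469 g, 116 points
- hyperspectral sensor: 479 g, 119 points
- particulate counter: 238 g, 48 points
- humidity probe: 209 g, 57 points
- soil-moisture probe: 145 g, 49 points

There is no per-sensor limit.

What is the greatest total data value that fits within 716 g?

212

Density check — soil-moisture probe 0.34, humidity probe 0.27, hyperspectral sensor 0.25 are the best per g.
Taking the top-ratio sensors first gives 4×soil-moisture probe for 196 (580 g).
Replace 2×soil-moisture probe with 2×humidity probe: the trade gains 16 net, giving 212 at 708 g.
That's the maximum — no swap from here does better than 212.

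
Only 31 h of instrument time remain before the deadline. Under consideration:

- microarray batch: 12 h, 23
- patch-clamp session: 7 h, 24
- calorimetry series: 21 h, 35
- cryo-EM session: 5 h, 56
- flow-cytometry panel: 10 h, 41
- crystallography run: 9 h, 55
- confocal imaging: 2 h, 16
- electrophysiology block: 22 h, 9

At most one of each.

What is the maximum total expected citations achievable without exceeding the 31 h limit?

A density-first pass picks cryo-EM session + flow-cytometry panel + crystallography run + confocal imaging — 168 at 26 h.
Dropping confocal imaging frees 2 h; slotting in patch-clamp session (7 h) lifts the total to 176 at 31 h.
Runner-up cryo-EM session + flow-cytometry panel + crystallography run + confocal imaging tops out at 168.

176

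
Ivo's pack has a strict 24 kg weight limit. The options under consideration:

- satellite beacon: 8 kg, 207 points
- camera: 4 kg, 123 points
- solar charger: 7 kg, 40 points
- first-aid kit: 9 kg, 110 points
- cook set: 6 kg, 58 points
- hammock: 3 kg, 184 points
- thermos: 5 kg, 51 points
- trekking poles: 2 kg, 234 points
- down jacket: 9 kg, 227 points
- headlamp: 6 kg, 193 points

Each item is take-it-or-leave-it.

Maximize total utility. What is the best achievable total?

961

Greedy by ratio would take satellite beacon + camera + hammock + trekking poles + headlamp: 23 kg used, total 941.
Dropping satellite beacon frees 8 kg; slotting in down jacket (9 kg) lifts the total to 961 at 24 kg.
The closest alternative, satellite beacon + camera + hammock + trekking poles + headlamp, reaches only 941.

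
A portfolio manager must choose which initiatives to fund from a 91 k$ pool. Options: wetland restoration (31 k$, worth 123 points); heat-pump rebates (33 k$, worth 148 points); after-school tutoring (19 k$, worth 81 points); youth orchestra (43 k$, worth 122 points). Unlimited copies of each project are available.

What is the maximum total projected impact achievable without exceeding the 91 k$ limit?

391

The ratio heuristic lands on 2×heat-pump rebates + after-school tutoring (377) but leaves 6 k$ idle.
Replace heat-pump rebates with 2×after-school tutoring: the trade gains 14 net, giving 391 at 90 k$.
Nothing else within 91 k$ beats 391.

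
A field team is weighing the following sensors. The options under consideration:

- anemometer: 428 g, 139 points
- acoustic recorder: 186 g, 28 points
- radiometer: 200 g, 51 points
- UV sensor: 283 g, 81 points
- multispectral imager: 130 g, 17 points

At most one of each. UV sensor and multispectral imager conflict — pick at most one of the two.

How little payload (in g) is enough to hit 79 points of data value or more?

283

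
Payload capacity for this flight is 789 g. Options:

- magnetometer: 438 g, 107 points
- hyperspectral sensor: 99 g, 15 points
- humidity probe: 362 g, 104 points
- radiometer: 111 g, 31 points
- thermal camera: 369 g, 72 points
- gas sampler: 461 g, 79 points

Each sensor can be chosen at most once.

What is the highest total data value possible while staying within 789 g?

176

Density check — humidity probe 0.29, radiometer 0.28, magnetometer 0.24 are the best per g.
The ratio heuristic lands on hyperspectral sensor + humidity probe + radiometer (150) but leaves 217 g idle.
Dropping hyperspectral sensor and radiometer frees 210 g; slotting in thermal camera (369 g) lifts the total to 176 at 731 g.
No other feasible combination exceeds 176.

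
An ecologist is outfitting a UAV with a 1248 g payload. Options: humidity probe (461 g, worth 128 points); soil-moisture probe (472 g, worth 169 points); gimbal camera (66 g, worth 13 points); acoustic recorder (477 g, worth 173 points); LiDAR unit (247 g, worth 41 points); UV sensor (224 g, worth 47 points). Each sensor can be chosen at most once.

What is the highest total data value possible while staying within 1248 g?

402

Ranking by ratio (data value/g): acoustic recorder 0.36, soil-moisture probe 0.36, humidity probe 0.28, UV sensor 0.21.
Best packing: soil-moisture probe + gimbal camera + acoustic recorder + UV sensor — 1239 g, 402 total.
Nothing else within 1248 g beats 402.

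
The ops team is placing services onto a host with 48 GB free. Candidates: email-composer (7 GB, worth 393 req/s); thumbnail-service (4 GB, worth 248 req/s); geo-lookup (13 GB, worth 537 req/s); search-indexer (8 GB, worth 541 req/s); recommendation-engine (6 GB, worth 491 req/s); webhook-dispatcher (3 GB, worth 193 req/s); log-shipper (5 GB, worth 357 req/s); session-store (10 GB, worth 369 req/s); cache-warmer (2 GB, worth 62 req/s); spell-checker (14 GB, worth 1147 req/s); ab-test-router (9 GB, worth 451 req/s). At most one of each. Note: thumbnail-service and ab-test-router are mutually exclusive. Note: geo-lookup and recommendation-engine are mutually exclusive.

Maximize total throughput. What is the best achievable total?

3370

Density check — spell-checker 81.93, recommendation-engine 81.83, log-shipper 71.40 are the best per GB.
Best packing: email-composer + thumbnail-service + search-indexer + recommendation-engine + webhook-dispatcher + log-shipper + spell-checker — 47 GB, 3370 total.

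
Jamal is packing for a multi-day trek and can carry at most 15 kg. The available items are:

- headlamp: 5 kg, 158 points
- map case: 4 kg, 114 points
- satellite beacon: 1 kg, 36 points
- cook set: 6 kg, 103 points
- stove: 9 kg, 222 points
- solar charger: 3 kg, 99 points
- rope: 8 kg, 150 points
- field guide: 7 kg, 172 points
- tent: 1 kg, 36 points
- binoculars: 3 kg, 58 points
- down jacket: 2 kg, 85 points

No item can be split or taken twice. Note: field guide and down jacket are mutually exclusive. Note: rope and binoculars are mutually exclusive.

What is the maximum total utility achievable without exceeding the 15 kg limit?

Taking the top-ratio items first gives headlamp + satellite beacon + solar charger + tent + binoculars + down jacket for 472 (15 kg).
Replace tent and binoculars with map case: the trade gains 20 net, giving 492 at 15 kg.
Headlamp + map case + solar charger + tent + down jacket (15 kg) also reaches 492 — a tie, but nothing goes higher.

492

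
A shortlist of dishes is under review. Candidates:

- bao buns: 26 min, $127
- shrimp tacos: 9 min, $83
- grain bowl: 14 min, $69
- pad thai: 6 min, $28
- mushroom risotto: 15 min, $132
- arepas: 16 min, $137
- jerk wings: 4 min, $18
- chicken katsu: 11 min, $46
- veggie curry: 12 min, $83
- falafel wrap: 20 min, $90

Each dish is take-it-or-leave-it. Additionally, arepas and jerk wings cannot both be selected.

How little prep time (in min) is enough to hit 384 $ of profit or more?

Need the lightest bundle worth ≥ 384.
shrimp tacos + mushroom risotto + arepas + chicken katsu reaches 398 using 51 min.
Any bundle with less than 51 min falls short of 384.

51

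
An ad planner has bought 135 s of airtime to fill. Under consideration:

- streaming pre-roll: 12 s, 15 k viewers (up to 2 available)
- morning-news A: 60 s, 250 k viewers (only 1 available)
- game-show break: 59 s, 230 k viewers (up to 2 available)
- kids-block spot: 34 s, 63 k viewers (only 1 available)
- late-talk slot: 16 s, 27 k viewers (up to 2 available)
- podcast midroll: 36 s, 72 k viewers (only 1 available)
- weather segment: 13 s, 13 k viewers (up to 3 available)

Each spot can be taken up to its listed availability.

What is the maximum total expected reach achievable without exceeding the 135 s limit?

507

By expected reach per s: morning-news A 4.17, game-show break 3.90, podcast midroll 2.00, kids-block spot 1.85 lead.
Best packing: morning-news A + game-show break + late-talk slot — 135 s, 507 total.
No other feasible combination exceeds 507.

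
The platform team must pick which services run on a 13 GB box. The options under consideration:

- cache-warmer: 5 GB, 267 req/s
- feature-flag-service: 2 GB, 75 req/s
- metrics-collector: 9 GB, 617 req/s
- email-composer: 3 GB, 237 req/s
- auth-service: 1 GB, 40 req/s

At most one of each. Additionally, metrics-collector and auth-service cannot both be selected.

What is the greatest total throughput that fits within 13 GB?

Best packing: metrics-collector + email-composer — 12 GB, 854 total.
Next best is feature-flag-service + metrics-collector at 692 (11 GB) — short by 162.

854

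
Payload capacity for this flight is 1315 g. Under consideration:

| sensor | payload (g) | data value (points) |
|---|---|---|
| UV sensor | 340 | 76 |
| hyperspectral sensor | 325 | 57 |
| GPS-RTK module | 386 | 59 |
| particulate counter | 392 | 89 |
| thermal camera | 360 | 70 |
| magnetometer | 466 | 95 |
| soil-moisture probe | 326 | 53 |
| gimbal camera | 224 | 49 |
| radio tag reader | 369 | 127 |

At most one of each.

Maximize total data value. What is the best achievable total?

Taking the top-ratio sensors first gives UV sensor + particulate counter + radio tag reader for 292 (1101 g).
Replace UV sensor with hyperspectral sensor + gimbal camera: the trade gains 30 net, giving 322 at 1310 g.

322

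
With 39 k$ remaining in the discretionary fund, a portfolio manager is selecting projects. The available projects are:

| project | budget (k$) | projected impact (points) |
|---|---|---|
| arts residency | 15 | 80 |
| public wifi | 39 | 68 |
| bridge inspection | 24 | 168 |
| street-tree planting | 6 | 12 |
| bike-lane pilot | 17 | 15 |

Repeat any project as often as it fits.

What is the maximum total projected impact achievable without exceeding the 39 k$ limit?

248

By projected impact per k$: bridge inspection 7.00, arts residency 5.33, street-tree planting 2.00 lead.
Taking arts residency + bridge inspection: 39 k$ used, 248 in projected impact.
That's the maximum — no swap from here does better than 248.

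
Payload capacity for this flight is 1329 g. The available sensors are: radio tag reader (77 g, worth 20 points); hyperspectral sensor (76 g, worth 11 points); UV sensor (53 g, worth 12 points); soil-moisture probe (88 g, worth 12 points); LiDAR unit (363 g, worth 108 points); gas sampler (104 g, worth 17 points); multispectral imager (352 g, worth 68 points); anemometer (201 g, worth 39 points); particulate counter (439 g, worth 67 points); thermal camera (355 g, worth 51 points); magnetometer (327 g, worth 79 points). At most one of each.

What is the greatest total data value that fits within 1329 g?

Density check — LiDAR unit 0.30, radio tag reader 0.26, magnetometer 0.24 are the best per g.
Taking the top-ratio sensors first gives radio tag reader + hyperspectral sensor + UV sensor + soil-moisture probe + LiDAR unit + gas sampler + anemometer + magnetometer for 298 (1289 g).
Reworking the packing: radio tag reader + LiDAR unit + multispectral imager + anemometer + magnetometer uses 1320 g and improves the total to 314.
The closest alternative, UV sensor + LiDAR unit + multispectral imager + anemometer + magnetometer, reaches only 306.

314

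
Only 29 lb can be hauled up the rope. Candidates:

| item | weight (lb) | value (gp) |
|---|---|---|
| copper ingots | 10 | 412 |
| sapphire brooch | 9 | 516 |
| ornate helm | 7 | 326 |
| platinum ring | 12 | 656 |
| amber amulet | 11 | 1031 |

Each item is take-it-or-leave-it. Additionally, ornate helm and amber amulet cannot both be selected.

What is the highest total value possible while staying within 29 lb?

By value per lb: amber amulet 93.73, sapphire brooch 57.33, platinum ring 54.67, ornate helm 46.57 lead.
Best packing: platinum ring + amber amulet — 23 lb, 1687 total.
Nothing else feasible within 29 lb beats 1687.

1687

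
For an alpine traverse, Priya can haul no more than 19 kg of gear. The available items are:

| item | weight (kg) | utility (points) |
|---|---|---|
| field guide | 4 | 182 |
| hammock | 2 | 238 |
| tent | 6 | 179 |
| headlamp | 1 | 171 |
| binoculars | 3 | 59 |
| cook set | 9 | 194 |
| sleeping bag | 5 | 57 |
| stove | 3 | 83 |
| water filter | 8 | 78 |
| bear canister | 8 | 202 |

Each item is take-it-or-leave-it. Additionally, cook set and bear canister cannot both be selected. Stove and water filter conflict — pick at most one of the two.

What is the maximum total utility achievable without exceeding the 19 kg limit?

912

Field guide + hammock + tent + headlamp + binoculars + stove uses 19 of the 19 kg and totals 912.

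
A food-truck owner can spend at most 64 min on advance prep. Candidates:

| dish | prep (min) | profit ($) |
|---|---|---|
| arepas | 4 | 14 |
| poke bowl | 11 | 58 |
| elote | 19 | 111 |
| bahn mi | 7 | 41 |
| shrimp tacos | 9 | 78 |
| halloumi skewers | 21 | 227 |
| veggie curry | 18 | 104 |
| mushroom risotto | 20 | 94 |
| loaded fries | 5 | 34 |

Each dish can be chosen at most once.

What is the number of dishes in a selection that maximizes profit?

The maximum profit within 64 min is 501.
poke bowl + shrimp tacos + halloumi skewers + veggie curry + loaded fries hits 501 at 64 min.
All optima have 5 dishes.

5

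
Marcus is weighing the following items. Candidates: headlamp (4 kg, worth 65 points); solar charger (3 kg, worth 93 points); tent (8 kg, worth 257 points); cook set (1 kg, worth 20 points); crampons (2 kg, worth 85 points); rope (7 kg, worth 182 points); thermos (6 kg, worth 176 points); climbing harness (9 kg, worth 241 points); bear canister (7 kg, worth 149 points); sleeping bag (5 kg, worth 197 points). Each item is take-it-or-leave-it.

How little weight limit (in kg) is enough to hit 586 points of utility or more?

18

Need the lightest bundle worth ≥ 586.
Taking solar charger + tent + crampons + sleeping bag gives 632 (≥ 586) for 18 kg.
No combination under 18 kg hits 586.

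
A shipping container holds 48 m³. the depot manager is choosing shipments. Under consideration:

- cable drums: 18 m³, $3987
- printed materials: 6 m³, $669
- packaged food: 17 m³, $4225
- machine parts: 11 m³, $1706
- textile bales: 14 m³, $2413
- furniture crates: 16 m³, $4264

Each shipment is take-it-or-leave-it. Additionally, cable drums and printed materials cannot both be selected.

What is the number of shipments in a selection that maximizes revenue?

3

The maximum revenue within 48 m³ is 10902.
For example packaged food + textile bales + furniture crates achieves it, using 47 m³.
Every optimal selection uses 3 shipments.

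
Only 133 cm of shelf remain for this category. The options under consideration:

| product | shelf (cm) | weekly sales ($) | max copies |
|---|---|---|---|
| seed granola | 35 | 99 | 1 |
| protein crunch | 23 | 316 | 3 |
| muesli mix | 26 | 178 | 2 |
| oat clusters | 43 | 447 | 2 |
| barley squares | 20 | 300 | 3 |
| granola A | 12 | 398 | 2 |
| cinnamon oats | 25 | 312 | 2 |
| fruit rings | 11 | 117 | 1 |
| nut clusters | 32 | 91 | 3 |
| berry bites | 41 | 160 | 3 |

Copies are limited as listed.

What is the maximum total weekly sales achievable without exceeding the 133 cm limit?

2344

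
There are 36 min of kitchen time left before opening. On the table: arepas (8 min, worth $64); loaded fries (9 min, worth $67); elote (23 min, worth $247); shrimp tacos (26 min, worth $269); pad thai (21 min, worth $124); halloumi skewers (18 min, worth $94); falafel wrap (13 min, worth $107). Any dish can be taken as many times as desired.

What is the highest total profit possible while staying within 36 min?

354

Best packing: elote + falafel wrap — 36 min, 354 total.
Every other selection either busts 36 min or fails to beat 354.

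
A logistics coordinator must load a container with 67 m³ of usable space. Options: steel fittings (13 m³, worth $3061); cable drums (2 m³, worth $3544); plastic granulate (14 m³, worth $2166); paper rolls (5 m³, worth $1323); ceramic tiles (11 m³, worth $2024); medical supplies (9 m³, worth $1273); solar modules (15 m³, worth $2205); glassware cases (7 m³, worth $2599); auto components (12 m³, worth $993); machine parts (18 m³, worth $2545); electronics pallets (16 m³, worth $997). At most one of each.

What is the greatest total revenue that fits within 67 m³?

The ratio ordering already packs tightly: steel fittings + cable drums + plastic granulate + paper rolls + ceramic tiles + solar modules + glassware cases, 67 m³, 16922.
Next best is steel fittings + cable drums + paper rolls + ceramic tiles + medical supplies + glassware cases + machine parts at 16369 (65 m³) — short by 553.

16922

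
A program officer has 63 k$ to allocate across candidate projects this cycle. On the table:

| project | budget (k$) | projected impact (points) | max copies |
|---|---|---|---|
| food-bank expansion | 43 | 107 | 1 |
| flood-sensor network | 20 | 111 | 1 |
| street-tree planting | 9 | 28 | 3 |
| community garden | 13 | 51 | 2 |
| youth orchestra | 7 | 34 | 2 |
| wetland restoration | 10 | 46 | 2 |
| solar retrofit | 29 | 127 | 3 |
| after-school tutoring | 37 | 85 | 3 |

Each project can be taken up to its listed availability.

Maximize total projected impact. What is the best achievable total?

Ranking by ratio (projected impact/k$): flood-sensor network 5.55, youth orchestra 4.86, wetland restoration 4.60.
Taking the top-ratio projects first gives flood-sensor network + street-tree planting + 2×youth orchestra + 2×wetland restoration for 299 (63 k$).
The 29 k$ tied up in street-tree planting and 2×wetland restoration is better spent on solar retrofit — total rises to 306 (63 k$).
Nothing else within 63 k$ beats 306.

306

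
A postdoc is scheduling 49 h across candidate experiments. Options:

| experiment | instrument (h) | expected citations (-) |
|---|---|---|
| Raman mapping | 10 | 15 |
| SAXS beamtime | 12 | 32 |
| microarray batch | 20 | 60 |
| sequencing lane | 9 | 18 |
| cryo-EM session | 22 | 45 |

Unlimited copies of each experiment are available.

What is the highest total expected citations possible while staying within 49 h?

138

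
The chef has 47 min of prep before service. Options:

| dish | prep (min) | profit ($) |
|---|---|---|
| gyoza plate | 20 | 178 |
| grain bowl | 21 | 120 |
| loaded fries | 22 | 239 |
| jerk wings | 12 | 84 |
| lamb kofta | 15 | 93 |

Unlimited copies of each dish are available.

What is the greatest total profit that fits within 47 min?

478

2×loaded fries uses 44 of the 47 min and totals 478.
That's the maximum — no swap from here does better than 478.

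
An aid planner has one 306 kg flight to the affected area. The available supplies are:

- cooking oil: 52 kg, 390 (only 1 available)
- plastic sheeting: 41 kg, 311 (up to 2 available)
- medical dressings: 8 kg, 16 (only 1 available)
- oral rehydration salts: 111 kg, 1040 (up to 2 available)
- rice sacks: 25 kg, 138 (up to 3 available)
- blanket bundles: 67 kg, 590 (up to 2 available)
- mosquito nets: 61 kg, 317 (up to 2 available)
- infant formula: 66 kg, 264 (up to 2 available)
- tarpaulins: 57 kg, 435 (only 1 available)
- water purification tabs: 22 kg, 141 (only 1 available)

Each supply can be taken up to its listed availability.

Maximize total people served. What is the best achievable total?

2702

Greedy by ratio would take medical dressings + 2×oral rehydration salts + blanket bundles: 297 kg used, total 2686.
Dropping medical dressings and blanket bundles frees 75 kg; slotting in 2×plastic sheeting (82 kg) lifts the total to 2702 at 304 kg.
That's the maximum — no swap from here does better than 2702.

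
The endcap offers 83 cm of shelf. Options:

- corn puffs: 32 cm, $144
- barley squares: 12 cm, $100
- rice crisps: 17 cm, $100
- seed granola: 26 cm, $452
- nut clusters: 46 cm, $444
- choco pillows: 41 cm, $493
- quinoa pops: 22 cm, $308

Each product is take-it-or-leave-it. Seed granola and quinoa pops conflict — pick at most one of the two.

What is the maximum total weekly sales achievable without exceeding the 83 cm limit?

By weekly sales per cm: seed granola 17.38, quinoa pops 14.00, choco pillows 12.02, nut clusters 9.65 lead.
Best packing: barley squares + seed granola + choco pillows — 79 cm, 1045 total.
An exhaustive check of the 128 subsets confirms 1045.

1045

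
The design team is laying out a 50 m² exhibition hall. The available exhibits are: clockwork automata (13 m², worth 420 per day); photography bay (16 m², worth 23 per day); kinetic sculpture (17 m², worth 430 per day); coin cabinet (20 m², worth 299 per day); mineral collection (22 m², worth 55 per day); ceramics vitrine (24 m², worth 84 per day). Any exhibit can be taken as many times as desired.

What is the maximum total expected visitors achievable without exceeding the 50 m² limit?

1280

Ranking by ratio (expected visitors/m²): clockwork automata 32.31, kinetic sculpture 25.29, coin cabinet 14.95, ceramics vitrine 3.50.
The ratio heuristic lands on 3×clockwork automata (1260) but leaves 11 m² idle.
Replace 2×clockwork automata with 2×kinetic sculpture: the trade gains 20 net, giving 1280 at 47 m².
Nothing else within 50 m² beats 1280.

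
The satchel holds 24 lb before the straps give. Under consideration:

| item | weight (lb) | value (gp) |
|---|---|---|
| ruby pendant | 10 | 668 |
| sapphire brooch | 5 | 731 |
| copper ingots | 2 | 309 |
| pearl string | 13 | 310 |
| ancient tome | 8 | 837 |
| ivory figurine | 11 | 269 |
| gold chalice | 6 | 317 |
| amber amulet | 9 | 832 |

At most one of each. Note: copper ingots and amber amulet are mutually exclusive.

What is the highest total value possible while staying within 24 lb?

2400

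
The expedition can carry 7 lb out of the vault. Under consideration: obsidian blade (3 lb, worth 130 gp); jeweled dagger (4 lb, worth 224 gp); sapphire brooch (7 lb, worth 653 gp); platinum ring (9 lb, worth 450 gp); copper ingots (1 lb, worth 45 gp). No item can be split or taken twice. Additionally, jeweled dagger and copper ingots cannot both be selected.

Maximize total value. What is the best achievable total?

653

Taking sapphire brooch: 7 lb used, 653 in value.
That's the maximum — no feasible swap from here does better than 653.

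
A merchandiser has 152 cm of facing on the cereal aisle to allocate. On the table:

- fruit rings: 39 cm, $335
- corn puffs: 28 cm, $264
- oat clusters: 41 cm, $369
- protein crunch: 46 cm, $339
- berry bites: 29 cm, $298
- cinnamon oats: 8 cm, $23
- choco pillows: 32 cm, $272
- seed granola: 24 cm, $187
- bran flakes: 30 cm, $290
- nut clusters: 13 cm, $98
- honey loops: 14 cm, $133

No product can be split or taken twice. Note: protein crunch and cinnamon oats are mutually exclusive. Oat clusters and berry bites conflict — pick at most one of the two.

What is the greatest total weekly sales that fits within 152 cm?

1391

Best packing: fruit rings + corn puffs + oat clusters + bran flakes + honey loops — 152 cm, 1391 total.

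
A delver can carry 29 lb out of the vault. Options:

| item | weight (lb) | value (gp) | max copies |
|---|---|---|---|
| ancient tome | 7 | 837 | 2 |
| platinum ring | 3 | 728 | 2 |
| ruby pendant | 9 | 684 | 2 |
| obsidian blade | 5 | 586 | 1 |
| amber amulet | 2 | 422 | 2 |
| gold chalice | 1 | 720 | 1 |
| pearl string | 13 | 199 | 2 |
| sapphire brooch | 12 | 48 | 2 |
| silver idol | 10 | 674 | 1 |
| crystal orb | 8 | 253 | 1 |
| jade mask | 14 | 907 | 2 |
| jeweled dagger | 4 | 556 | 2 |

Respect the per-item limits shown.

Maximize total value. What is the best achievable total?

5250

Greedy by ratio would take ancient tome + 2×platinum ring + 2×amber amulet + gold chalice + 2×jeweled dagger: 26 lb used, total 4969.
Dropping jeweled dagger frees 4 lb; slotting in ancient tome (7 lb) lifts the total to 5250 at 29 lb.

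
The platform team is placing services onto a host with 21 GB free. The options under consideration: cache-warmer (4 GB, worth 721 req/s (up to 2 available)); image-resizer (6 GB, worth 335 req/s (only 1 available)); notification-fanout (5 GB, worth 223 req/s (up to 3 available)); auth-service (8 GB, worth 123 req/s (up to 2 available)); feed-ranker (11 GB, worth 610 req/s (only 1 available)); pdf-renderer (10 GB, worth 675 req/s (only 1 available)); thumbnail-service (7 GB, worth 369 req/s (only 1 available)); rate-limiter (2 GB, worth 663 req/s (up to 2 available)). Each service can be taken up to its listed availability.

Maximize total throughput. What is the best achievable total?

Filling by ratio: 2×cache-warmer + image-resizer + 2×rate-limiter for 3103, with 3 GB left unused.
Replace image-resizer with thumbnail-service: the trade gains 34 net, giving 3137 at 19 GB.
No other feasible combination exceeds 3137.

3137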